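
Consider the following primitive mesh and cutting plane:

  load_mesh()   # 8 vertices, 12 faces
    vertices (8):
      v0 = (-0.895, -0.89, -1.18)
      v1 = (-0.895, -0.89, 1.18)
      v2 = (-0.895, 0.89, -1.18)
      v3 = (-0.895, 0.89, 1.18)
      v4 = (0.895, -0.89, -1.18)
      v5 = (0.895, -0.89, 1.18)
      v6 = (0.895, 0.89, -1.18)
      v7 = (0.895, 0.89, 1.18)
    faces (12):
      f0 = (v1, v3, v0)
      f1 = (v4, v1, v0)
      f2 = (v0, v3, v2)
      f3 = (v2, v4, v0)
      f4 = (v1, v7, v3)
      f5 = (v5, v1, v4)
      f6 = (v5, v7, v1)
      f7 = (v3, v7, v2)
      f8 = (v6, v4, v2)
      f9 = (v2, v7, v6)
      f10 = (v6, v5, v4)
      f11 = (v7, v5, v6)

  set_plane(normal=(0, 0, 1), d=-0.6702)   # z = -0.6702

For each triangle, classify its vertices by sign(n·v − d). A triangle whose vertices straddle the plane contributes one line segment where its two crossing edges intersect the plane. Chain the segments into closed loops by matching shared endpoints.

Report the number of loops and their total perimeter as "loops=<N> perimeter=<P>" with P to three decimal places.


loops=1 perimeter=7.140

Straddling triangles (8 of 12):
  (v1,v3,v0) [++-] → (-0.895, -0.50549, -0.6702)–(-0.895, -0.89, -0.6702)  len=0.3845
  (v4,v1,v0) [-+-] → (0.50833, -0.89, -0.6702)–(-0.895, -0.89, -0.6702)  len=1.4033
  (v0,v3,v2) [-+-] → (-0.895, -0.50549, -0.6702)–(-0.895, 0.89, -0.6702)  len=1.3955
  (v5,v1,v4) [++-] → (0.50833, -0.89, -0.6702)–(0.895, -0.89, -0.6702)  len=0.3867
  (v3,v7,v2) [++-] → (-0.50833, 0.89, -0.6702)–(-0.895, 0.89, -0.6702)  len=0.3867
  (v2,v7,v6) [-+-] → (-0.50833, 0.89, -0.6702)–(0.895, 0.89, -0.6702)  len=1.4033
  (v6,v5,v4) [-+-] → (0.895, 0.50549, -0.6702)–(0.895, -0.89, -0.6702)  len=1.3955
  (v7,v5,v6) [++-] → (0.895, 0.50549, -0.6702)–(0.895, 0.89, -0.6702)  len=0.3845

Chained into 1 loop(s):
  loop 1: 8 segments, perimeter = 7.1400
Total perimeter = 7.140


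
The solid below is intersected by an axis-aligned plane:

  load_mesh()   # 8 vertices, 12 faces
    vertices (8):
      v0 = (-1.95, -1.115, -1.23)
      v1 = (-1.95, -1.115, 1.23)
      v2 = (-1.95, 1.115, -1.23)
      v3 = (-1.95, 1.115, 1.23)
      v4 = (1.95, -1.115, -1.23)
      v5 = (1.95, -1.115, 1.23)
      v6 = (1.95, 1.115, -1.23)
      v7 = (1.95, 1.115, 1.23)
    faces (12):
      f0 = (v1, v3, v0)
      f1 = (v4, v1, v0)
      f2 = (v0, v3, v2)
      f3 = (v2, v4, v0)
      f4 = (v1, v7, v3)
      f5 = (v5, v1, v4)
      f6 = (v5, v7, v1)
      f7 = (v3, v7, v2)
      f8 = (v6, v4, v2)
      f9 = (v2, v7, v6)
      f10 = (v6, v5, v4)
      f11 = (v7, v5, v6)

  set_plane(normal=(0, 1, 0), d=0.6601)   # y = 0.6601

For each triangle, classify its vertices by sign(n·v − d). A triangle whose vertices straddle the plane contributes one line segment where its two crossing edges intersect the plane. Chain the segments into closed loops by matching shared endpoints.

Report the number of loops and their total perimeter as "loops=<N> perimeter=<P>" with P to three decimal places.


Straddling triangles (8 of 12):
  (v1,v3,v0) [-+-] → (-1.95, 0.6601, 1.23)–(-1.95, 0.6601, 0.728182)  len=0.5018
  (v0,v3,v2) [-++] → (-1.95, 0.6601, 0.728182)–(-1.95, 0.6601, -1.23)  len=1.9582
  (v2,v4,v0) [+--] → (-1.15443, 0.6601, -1.23)–(-1.95, 0.6601, -1.23)  len=0.7956
  (v1,v7,v3) [-++] → (1.15443, 0.6601, 1.23)–(-1.95, 0.6601, 1.23)  len=3.1044
  (v5,v7,v1) [-+-] → (1.95, 0.6601, 1.23)–(1.15443, 0.6601, 1.23)  len=0.7956
  (v6,v4,v2) [+-+] → (1.95, 0.6601, -1.23)–(-1.15443, 0.6601, -1.23)  len=3.1044
  (v6,v5,v4) [+--] → (1.95, 0.6601, -0.728182)–(1.95, 0.6601, -1.23)  len=0.5018
  (v7,v5,v6) [+-+] → (1.95, 0.6601, 1.23)–(1.95, 0.6601, -0.728182)  len=1.9582

Chained into 1 loop(s):
  loop 1: 8 segments, perimeter = 12.7200
Total perimeter = 12.720

loops=1 perimeter=12.720


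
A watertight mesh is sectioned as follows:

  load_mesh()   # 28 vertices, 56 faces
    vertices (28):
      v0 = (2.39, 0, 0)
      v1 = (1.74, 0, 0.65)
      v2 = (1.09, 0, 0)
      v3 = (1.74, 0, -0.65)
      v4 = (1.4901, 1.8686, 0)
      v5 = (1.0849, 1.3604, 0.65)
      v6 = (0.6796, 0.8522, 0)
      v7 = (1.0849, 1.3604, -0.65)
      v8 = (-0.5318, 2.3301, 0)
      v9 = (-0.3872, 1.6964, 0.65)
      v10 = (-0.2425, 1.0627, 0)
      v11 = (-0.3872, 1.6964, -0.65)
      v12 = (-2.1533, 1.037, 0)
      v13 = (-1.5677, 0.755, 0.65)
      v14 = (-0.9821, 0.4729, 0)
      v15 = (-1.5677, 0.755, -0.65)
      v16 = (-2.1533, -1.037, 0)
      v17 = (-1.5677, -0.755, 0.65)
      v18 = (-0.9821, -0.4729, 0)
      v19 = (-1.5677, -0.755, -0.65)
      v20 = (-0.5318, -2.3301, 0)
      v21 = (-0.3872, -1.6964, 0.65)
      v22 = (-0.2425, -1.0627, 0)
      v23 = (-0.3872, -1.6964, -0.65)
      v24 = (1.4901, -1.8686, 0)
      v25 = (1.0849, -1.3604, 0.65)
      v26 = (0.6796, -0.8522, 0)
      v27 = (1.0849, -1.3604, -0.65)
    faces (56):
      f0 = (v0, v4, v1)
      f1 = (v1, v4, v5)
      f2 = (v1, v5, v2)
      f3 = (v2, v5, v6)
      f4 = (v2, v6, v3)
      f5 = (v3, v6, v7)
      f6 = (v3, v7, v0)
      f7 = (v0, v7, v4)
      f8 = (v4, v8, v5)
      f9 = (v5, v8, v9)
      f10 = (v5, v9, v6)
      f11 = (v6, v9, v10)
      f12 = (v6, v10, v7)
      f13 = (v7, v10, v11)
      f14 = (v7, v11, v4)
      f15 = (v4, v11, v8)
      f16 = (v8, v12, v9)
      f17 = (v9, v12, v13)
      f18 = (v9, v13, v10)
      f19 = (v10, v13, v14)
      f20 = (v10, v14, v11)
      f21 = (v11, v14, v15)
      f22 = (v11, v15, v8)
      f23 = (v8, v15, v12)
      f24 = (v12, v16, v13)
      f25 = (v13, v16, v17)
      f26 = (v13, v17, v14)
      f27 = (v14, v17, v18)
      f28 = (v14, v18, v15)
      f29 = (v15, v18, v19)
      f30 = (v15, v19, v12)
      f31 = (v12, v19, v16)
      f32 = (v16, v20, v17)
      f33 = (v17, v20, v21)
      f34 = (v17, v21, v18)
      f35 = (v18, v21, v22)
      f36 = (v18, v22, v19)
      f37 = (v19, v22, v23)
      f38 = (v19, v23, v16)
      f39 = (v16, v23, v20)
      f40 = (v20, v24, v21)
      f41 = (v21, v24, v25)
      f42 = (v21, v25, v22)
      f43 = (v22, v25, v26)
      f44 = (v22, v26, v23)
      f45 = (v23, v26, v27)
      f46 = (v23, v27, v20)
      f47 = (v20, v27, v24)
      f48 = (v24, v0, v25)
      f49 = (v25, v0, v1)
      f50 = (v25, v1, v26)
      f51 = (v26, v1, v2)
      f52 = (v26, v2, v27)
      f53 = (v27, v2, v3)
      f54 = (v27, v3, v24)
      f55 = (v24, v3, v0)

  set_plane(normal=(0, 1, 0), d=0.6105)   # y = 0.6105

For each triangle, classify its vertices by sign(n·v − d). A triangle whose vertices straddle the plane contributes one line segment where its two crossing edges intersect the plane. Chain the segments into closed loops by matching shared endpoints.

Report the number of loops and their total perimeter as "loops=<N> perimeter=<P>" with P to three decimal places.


loops=2 perimeter=7.437

Straddling triangles (18 of 56):
  (v0,v4,v1) [-+-] → (2.09599, 0.6105, 0)–(1.65835, 0.6105, 0.437635)  len=0.6189
  (v1,v4,v5) [-++] → (1.65835, 0.6105, 0.437635)–(1.44601, 0.6105, 0.65)  len=0.3003
  (v1,v5,v2) [-+-] → (1.44601, 0.6105, 0.65)–(1.08771, 0.6105, 0.291697)  len=0.5067
  (v2,v5,v6) [-++] → (1.08771, 0.6105, 0.291697)–(0.795997, 0.6105, 0)  len=0.4125
  (v2,v6,v3) [-+-] → (0.795997, 0.6105, 0)–(0.980349, 0.6105, -0.184352)  len=0.2607
  (v3,v6,v7) [-++] → (0.980349, 0.6105, -0.184352)–(1.44601, 0.6105, -0.65)  len=0.6585
  (v3,v7,v0) [-+-] → (1.44601, 0.6105, -0.65)–(1.80432, 0.6105, -0.291697)  len=0.5067
  (v0,v7,v4) [-++] → (1.80432, 0.6105, -0.291697)–(2.09599, 0.6105, 0)  len=0.4125
  (v10,v13,v14) [++-] → (-1.26774, 0.6105, 0.317051)–(-0.809552, 0.6105, 0)  len=0.5572
  (v10,v14,v11) [+-+] → (-0.809552, 0.6105, 0)–(-0.915195, 0.6105, -0.0731018)  len=0.1285
  (v11,v14,v15) [+-+] → (-0.915195, 0.6105, -0.0731018)–(-1.26774, 0.6105, -0.317051)  len=0.4287
  (v12,v16,v13) [+-+] → (-2.1533, 0.6105, 0)–(-1.61492, 0.6105, 0.597586)  len=0.8043
  (v13,v16,v17) [+--] → (-1.61492, 0.6105, 0.597586)–(-1.5677, 0.6105, 0.65)  len=0.0705
  (v13,v17,v14) [+--] → (-1.5677, 0.6105, 0.65)–(-1.26774, 0.6105, 0.317051)  len=0.4481
  (v14,v18,v15) [--+] → (-1.49879, 0.6105, -0.573508)–(-1.26774, 0.6105, -0.317051)  len=0.3452
  (v15,v18,v19) [+--] → (-1.49879, 0.6105, -0.573508)–(-1.5677, 0.6105, -0.65)  len=0.1030
  (v15,v19,v12) [+-+] → (-1.5677, 0.6105, -0.65)–(-2.01393, 0.6105, -0.154701)  len=0.6667
  (v12,v19,v16) [+--] → (-2.01393, 0.6105, -0.154701)–(-2.1533, 0.6105, 0)  len=0.2082

Chained into 2 loop(s):
  loop 1: 8 segments, perimeter = 3.6769
  loop 2: 10 segments, perimeter = 3.7604
Total perimeter = 7.437


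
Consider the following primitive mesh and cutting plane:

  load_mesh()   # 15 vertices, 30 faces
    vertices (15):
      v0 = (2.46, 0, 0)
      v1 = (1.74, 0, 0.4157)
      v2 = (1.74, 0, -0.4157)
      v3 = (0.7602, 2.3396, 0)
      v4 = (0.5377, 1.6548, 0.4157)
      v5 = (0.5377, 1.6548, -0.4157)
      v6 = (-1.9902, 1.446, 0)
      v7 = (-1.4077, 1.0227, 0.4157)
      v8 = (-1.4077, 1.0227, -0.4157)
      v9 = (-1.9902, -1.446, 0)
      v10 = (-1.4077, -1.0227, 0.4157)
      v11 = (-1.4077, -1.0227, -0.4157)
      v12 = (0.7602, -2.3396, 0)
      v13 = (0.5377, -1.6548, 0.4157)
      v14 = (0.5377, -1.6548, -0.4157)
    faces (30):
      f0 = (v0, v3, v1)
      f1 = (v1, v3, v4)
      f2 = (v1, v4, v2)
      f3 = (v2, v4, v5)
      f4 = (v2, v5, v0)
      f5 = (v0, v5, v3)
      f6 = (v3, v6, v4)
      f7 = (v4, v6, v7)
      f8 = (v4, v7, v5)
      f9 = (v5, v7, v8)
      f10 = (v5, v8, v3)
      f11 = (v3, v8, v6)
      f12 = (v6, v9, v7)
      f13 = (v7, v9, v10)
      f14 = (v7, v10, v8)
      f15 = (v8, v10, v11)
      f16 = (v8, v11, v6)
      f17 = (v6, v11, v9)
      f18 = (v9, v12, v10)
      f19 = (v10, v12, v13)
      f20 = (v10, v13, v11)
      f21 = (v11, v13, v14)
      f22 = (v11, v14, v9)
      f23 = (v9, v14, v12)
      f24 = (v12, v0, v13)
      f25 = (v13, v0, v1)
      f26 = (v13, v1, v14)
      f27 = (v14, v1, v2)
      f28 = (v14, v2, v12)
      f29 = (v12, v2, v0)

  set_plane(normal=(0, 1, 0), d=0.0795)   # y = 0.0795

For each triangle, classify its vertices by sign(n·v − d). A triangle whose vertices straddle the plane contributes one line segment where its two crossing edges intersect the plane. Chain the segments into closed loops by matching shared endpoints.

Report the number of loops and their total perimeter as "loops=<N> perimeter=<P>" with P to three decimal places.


loops=2 perimeter=4.757

Straddling triangles (12 of 30):
  (v0,v3,v1) [-+-] → (2.40224, 0.0795, 0)–(1.70671, 0.0795, 0.401574)  len=0.8031
  (v1,v3,v4) [-++] → (1.70671, 0.0795, 0.401574)–(1.68224, 0.0795, 0.4157)  len=0.0283
  (v1,v4,v2) [-+-] → (1.68224, 0.0795, 0.4157)–(1.68224, 0.0795, -0.375758)  len=0.7915
  (v2,v4,v5) [-++] → (1.68224, 0.0795, -0.375758)–(1.68224, 0.0795, -0.4157)  len=0.0399
  (v2,v5,v0) [-+-] → (1.68224, 0.0795, -0.4157)–(2.36765, 0.0795, -0.0199711)  len=0.7914
  (v0,v5,v3) [-++] → (2.36765, 0.0795, -0.0199711)–(2.40224, 0.0795, 0)  len=0.0399
  (v6,v9,v7) [+-+] → (-1.9902, 0.0795, 0)–(-1.63025, 0.0795, 0.256876)  len=0.4422
  (v7,v9,v10) [+--] → (-1.63025, 0.0795, 0.256876)–(-1.4077, 0.0795, 0.4157)  len=0.2734
  (v7,v10,v8) [+-+] → (-1.4077, 0.0795, 0.4157)–(-1.4077, 0.0795, -0.0323146)  len=0.4480
  (v8,v10,v11) [+--] → (-1.4077, 0.0795, -0.0323146)–(-1.4077, 0.0795, -0.4157)  len=0.3834
  (v8,v11,v6) [+-+] → (-1.4077, 0.0795, -0.4157)–(-1.66777, 0.0795, -0.230103)  len=0.3195
  (v6,v11,v9) [+--] → (-1.66777, 0.0795, -0.230103)–(-1.9902, 0.0795, 0)  len=0.3961

Chained into 2 loop(s):
  loop 1: 6 segments, perimeter = 2.4942
  loop 2: 6 segments, perimeter = 2.2626
Total perimeter = 4.757


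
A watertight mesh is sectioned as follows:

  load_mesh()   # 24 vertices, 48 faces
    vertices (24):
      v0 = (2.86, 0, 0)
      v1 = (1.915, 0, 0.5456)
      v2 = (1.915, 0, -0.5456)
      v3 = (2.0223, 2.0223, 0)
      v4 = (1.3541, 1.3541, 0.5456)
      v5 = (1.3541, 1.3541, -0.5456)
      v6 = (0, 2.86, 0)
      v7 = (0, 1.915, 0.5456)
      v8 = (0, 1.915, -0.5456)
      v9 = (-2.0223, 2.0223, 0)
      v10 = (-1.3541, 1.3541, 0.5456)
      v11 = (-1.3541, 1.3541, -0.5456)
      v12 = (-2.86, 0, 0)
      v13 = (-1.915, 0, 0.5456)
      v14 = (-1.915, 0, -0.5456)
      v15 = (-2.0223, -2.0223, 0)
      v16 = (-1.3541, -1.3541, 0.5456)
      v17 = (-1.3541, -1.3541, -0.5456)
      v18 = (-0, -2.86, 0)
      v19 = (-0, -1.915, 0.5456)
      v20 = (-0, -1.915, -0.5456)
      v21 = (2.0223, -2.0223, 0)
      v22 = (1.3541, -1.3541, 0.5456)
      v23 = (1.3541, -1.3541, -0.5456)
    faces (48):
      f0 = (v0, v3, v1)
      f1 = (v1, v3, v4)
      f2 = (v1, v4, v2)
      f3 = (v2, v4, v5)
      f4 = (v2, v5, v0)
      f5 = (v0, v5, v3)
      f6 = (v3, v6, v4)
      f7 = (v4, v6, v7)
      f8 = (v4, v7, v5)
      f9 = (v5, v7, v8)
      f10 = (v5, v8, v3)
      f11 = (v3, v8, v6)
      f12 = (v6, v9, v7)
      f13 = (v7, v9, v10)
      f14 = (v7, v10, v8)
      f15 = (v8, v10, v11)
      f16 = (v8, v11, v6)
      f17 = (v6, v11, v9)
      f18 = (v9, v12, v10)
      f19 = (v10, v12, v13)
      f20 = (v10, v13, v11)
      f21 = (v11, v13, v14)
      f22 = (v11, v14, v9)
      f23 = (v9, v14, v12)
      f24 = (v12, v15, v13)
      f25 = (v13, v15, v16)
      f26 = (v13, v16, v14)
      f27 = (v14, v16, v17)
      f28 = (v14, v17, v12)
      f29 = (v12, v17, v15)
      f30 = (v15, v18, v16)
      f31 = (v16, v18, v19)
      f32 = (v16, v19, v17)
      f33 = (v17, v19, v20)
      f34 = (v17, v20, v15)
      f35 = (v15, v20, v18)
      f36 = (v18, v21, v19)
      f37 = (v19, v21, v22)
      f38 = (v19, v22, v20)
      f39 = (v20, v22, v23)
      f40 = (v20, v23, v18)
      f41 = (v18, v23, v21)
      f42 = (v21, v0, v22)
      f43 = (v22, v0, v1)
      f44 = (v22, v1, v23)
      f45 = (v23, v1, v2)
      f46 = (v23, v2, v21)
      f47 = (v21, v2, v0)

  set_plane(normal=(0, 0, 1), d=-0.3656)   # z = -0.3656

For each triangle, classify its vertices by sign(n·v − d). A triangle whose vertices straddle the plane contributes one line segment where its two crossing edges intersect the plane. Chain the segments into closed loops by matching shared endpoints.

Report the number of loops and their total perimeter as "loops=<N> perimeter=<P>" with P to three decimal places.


loops=2 perimeter=25.360

Straddling triangles (32 of 48):
  (v1,v4,v2) [++-] → (1.82248, 0.223367, -0.3656)–(1.915, 0, -0.3656)  len=0.2418
  (v2,v4,v5) [-+-] → (1.82248, 0.223367, -0.3656)–(1.3541, 1.3541, -0.3656)  len=1.2239
  (v2,v5,v0) [--+] → (1.85091, 0.907366, -0.3656)–(2.22677, 0, -0.3656)  len=0.9821
  (v0,v5,v3) [+-+] → (1.85091, 0.907366, -0.3656)–(1.57455, 1.57455, -0.3656)  len=0.7222
  (v4,v7,v5) [++-] → (1.13073, 1.44662, -0.3656)–(1.3541, 1.3541, -0.3656)  len=0.2418
  (v5,v7,v8) [-+-] → (1.13073, 1.44662, -0.3656)–(0, 1.915, -0.3656)  len=1.2239
  (v5,v8,v3) [--+] → (0.667181, 1.9504, -0.3656)–(1.57455, 1.57455, -0.3656)  len=0.9821
  (v3,v8,v6) [+-+] → (0.667181, 1.9504, -0.3656)–(0, 2.22677, -0.3656)  len=0.7222
  (v7,v10,v8) [++-] → (-0.223367, 1.82248, -0.3656)–(0, 1.915, -0.3656)  len=0.2418
  (v8,v10,v11) [-+-] → (-0.223367, 1.82248, -0.3656)–(-1.3541, 1.3541, -0.3656)  len=1.2239
  (v8,v11,v6) [--+] → (-0.907366, 1.85091, -0.3656)–(0, 2.22677, -0.3656)  len=0.9821
  (v6,v11,v9) [+-+] → (-0.907366, 1.85091, -0.3656)–(-1.57455, 1.57455, -0.3656)  len=0.7222
  (v10,v13,v11) [++-] → (-1.44662, 1.13073, -0.3656)–(-1.3541, 1.3541, -0.3656)  len=0.2418
  (v11,v13,v14) [-+-] → (-1.44662, 1.13073, -0.3656)–(-1.915, 0, -0.3656)  len=1.2239
  (v11,v14,v9) [--+] → (-1.9504, 0.667181, -0.3656)–(-1.57455, 1.57455, -0.3656)  len=0.9821
  (v9,v14,v12) [+-+] → (-1.9504, 0.667181, -0.3656)–(-2.22677, 0, -0.3656)  len=0.7222
  (v13,v16,v14) [++-] → (-1.82248, -0.223367, -0.3656)–(-1.915, 0, -0.3656)  len=0.2418
  (v14,v16,v17) [-+-] → (-1.82248, -0.223367, -0.3656)–(-1.3541, -1.3541, -0.3656)  len=1.2239
  (v14,v17,v12) [--+] → (-1.85091, -0.907366, -0.3656)–(-2.22677, 0, -0.3656)  len=0.9821
  (v12,v17,v15) [+-+] → (-1.85091, -0.907366, -0.3656)–(-1.57455, -1.57455, -0.3656)  len=0.7222
  (v16,v19,v17) [++-] → (-1.13073, -1.44662, -0.3656)–(-1.3541, -1.3541, -0.3656)  len=0.2418
  (v17,v19,v20) [-+-] → (-1.13073, -1.44662, -0.3656)–(0, -1.915, -0.3656)  len=1.2239
  (v17,v20,v15) [--+] → (-0.667181, -1.9504, -0.3656)–(-1.57455, -1.57455, -0.3656)  len=0.9821
  (v15,v20,v18) [+-+] → (-0.667181, -1.9504, -0.3656)–(0, -2.22677, -0.3656)  len=0.7222
  (v19,v22,v20) [++-] → (0.223367, -1.82248, -0.3656)–(0, -1.915, -0.3656)  len=0.2418
  (v20,v22,v23) [-+-] → (0.223367, -1.82248, -0.3656)–(1.3541, -1.3541, -0.3656)  len=1.2239
  (v20,v23,v18) [--+] → (0.907366, -1.85091, -0.3656)–(0, -2.22677, -0.3656)  len=0.9821
  (v18,v23,v21) [+-+] → (0.907366, -1.85091, -0.3656)–(1.57455, -1.57455, -0.3656)  len=0.7222
  (v22,v1,v23) [++-] → (1.44662, -1.13073, -0.3656)–(1.3541, -1.3541, -0.3656)  len=0.2418
  (v23,v1,v2) [-+-] → (1.44662, -1.13073, -0.3656)–(1.915, 0, -0.3656)  len=1.2239
  (v23,v2,v21) [--+] → (1.9504, -0.667181, -0.3656)–(1.57455, -1.57455, -0.3656)  len=0.9821
  (v21,v2,v0) [+-+] → (1.9504, -0.667181, -0.3656)–(2.22677, 0, -0.3656)  len=0.7222

Chained into 2 loop(s):
  loop 1: 16 segments, perimeter = 11.7254
  loop 2: 16 segments, perimeter = 13.6343
Total perimeter = 25.360


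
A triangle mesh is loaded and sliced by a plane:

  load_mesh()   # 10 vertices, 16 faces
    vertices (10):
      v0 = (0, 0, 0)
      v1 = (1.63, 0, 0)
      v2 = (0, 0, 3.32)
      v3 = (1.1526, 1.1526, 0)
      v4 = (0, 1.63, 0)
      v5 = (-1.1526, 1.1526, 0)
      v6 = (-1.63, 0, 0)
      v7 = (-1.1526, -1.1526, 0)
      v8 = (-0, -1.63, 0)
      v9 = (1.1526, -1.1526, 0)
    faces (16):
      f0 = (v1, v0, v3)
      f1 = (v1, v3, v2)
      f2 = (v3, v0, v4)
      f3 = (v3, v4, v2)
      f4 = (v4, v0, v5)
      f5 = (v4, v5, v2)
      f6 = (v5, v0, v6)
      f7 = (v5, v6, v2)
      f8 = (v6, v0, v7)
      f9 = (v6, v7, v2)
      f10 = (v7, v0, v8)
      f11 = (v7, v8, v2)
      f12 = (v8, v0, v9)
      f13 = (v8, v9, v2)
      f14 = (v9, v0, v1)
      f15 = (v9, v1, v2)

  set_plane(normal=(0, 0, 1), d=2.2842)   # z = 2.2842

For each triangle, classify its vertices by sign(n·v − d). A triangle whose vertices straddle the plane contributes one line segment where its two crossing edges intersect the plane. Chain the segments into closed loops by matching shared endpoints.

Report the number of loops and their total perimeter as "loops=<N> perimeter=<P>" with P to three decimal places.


loops=1 perimeter=3.114

Straddling triangles (8 of 16):
  (v1,v3,v2) [--+] → (0.359597, 0.359597, 2.2842)–(0.50854, 0, 2.2842)  len=0.3892
  (v3,v4,v2) [--+] → (0, 0.50854, 2.2842)–(0.359597, 0.359597, 2.2842)  len=0.3892
  (v4,v5,v2) [--+] → (-0.359597, 0.359597, 2.2842)–(0, 0.50854, 2.2842)  len=0.3892
  (v5,v6,v2) [--+] → (-0.50854, 0, 2.2842)–(-0.359597, 0.359597, 2.2842)  len=0.3892
  (v6,v7,v2) [--+] → (-0.359597, -0.359597, 2.2842)–(-0.50854, 0, 2.2842)  len=0.3892
  (v7,v8,v2) [--+] → (0, -0.50854, 2.2842)–(-0.359597, -0.359597, 2.2842)  len=0.3892
  (v8,v9,v2) [--+] → (0.359597, -0.359597, 2.2842)–(0, -0.50854, 2.2842)  len=0.3892
  (v9,v1,v2) [--+] → (0.50854, 0, 2.2842)–(0.359597, -0.359597, 2.2842)  len=0.3892

Chained into 1 loop(s):
  loop 1: 8 segments, perimeter = 3.1138
Total perimeter = 3.114


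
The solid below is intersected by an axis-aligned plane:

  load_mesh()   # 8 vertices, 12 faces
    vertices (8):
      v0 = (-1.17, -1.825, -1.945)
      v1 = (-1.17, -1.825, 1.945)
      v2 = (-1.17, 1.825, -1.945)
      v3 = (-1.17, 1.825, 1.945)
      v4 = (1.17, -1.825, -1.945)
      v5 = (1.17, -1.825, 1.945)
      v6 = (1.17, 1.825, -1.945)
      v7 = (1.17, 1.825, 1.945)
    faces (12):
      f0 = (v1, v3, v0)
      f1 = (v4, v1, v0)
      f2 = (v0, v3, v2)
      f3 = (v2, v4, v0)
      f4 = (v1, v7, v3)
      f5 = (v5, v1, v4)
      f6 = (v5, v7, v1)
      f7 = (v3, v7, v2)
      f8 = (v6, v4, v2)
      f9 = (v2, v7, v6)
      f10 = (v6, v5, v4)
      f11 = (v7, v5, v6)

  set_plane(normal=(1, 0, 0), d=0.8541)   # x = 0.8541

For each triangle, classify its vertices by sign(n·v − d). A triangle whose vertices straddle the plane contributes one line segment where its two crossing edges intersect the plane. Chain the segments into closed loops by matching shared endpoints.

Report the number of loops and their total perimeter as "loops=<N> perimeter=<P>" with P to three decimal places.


loops=1 perimeter=15.080

Straddling triangles (8 of 12):
  (v4,v1,v0) [+--] → (0.8541, -1.825, -1.41985)–(0.8541, -1.825, -1.945)  len=0.5251
  (v2,v4,v0) [-+-] → (0.8541, -1.33225, -1.945)–(0.8541, -1.825, -1.945)  len=0.4928
  (v1,v7,v3) [-+-] → (0.8541, 1.33225, 1.945)–(0.8541, 1.825, 1.945)  len=0.4928
  (v5,v1,v4) [+-+] → (0.8541, -1.825, 1.945)–(0.8541, -1.825, -1.41985)  len=3.3649
  (v5,v7,v1) [++-] → (0.8541, 1.33225, 1.945)–(0.8541, -1.825, 1.945)  len=3.1573
  (v3,v7,v2) [-+-] → (0.8541, 1.825, 1.945)–(0.8541, 1.825, 1.41985)  len=0.5251
  (v6,v4,v2) [++-] → (0.8541, -1.33225, -1.945)–(0.8541, 1.825, -1.945)  len=3.1573
  (v2,v7,v6) [-++] → (0.8541, 1.825, 1.41985)–(0.8541, 1.825, -1.945)  len=3.3649

Chained into 1 loop(s):
  loop 1: 8 segments, perimeter = 15.0800
Total perimeter = 15.080


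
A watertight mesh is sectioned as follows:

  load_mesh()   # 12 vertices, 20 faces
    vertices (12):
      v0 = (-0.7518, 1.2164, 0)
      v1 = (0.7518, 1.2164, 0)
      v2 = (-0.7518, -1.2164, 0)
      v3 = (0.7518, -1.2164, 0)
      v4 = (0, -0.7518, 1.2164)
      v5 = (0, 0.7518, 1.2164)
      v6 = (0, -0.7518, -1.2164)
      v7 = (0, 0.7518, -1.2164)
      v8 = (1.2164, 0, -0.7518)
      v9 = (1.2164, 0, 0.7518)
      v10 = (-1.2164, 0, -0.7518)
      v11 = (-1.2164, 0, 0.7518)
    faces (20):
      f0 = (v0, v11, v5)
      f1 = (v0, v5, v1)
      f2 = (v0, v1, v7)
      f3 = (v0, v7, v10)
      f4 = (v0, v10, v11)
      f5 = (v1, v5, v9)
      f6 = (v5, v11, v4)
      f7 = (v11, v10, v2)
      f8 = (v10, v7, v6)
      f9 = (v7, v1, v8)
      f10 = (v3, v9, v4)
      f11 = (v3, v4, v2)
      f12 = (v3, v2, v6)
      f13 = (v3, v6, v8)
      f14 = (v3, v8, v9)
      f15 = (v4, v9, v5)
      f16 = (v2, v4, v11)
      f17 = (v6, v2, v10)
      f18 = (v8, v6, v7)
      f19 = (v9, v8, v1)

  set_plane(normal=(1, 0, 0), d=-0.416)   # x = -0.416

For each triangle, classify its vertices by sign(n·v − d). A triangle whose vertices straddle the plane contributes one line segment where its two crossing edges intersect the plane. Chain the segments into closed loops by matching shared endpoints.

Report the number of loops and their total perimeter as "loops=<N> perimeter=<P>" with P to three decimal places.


Straddling triangles (10 of 20):
  (v0,v11,v5) [--+] → (-0.416, 0.49469, 1.05751)–(-0.416, 1.00888, 0.543319)  len=0.7272
  (v0,v5,v1) [-++] → (-0.416, 1.00888, 0.543319)–(-0.416, 1.2164, 0)  len=0.5816
  (v0,v1,v7) [-++] → (-0.416, 1.2164, 0)–(-0.416, 1.00888, -0.543319)  len=0.5816
  (v0,v7,v10) [-+-] → (-0.416, 1.00888, -0.543319)–(-0.416, 0.49469, -1.05751)  len=0.7272
  (v5,v11,v4) [+-+] → (-0.416, 0.49469, 1.05751)–(-0.416, -0.49469, 1.05751)  len=0.9894
  (v10,v7,v6) [-++] → (-0.416, 0.49469, -1.05751)–(-0.416, -0.49469, -1.05751)  len=0.9894
  (v3,v4,v2) [++-] → (-0.416, -1.00888, 0.543319)–(-0.416, -1.2164, 0)  len=0.5816
  (v3,v2,v6) [+-+] → (-0.416, -1.2164, 0)–(-0.416, -1.00888, -0.543319)  len=0.5816
  (v2,v4,v11) [-+-] → (-0.416, -1.00888, 0.543319)–(-0.416, -0.49469, 1.05751)  len=0.7272
  (v6,v2,v10) [+--] → (-0.416, -1.00888, -0.543319)–(-0.416, -0.49469, -1.05751)  len=0.7272

Chained into 1 loop(s):
  loop 1: 10 segments, perimeter = 7.2139
Total perimeter = 7.214

loops=1 perimeter=7.214


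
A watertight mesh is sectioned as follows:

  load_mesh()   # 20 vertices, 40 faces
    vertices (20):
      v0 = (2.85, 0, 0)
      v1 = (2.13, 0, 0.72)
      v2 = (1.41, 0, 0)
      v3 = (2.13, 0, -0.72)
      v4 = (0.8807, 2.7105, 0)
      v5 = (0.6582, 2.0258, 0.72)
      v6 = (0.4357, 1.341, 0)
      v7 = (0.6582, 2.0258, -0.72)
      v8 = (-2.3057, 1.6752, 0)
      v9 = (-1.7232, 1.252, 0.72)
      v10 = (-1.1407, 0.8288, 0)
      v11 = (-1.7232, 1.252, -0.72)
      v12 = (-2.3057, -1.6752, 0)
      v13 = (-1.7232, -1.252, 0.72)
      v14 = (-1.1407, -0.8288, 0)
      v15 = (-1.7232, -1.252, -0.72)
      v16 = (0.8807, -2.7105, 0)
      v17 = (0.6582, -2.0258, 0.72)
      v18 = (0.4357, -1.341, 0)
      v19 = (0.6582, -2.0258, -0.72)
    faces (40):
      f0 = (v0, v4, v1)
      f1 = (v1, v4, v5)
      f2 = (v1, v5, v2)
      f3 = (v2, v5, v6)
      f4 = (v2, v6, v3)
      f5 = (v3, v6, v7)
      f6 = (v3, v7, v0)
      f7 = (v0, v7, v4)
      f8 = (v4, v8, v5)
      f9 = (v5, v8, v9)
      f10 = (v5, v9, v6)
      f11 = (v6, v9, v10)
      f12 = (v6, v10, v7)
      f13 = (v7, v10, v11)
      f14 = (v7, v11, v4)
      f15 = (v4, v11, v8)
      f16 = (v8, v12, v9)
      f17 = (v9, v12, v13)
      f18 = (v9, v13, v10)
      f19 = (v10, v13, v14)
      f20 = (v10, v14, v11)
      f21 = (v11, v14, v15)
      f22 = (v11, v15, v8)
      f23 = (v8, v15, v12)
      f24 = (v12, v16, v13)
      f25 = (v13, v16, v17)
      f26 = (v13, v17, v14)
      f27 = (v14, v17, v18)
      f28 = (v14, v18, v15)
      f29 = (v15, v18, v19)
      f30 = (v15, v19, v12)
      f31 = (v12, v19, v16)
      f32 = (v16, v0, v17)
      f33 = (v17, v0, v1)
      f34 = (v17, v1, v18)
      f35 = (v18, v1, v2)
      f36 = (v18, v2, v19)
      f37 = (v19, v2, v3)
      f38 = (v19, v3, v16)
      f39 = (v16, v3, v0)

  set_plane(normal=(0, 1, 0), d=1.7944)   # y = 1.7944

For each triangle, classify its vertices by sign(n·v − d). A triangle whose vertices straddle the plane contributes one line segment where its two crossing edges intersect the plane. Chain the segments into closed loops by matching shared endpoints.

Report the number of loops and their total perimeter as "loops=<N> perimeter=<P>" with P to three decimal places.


Straddling triangles (14 of 40):
  (v0,v4,v1) [-+-] → (1.54629, 1.7944, 0)–(1.30294, 1.7944, 0.243347)  len=0.3441
  (v1,v4,v5) [-++] → (1.30294, 1.7944, 0.243347)–(0.826319, 1.7944, 0.72)  len=0.6741
  (v1,v5,v2) [-+-] → (0.826319, 1.7944, 0.72)–(0.744075, 1.7944, 0.637757)  len=0.1163
  (v2,v5,v6) [-+-] → (0.744075, 1.7944, 0.637757)–(0.583015, 1.7944, 0.476706)  len=0.2278
  (v3,v6,v7) [--+] → (0.583015, 1.7944, -0.476706)–(0.826319, 1.7944, -0.72)  len=0.3441
  (v3,v7,v0) [-+-] → (0.826319, 1.7944, -0.72)–(0.908562, 1.7944, -0.637757)  len=0.1163
  (v0,v7,v4) [-++] → (0.908562, 1.7944, -0.637757)–(1.54629, 1.7944, 0)  len=0.9019
  (v4,v8,v5) [+-+] → (-1.93883, 1.7944, 0)–(-1.29801, 1.7944, 0.244792)  len=0.6860
  (v5,v8,v9) [+--] → (-1.29801, 1.7944, 0.244792)–(-0.0539426, 1.7944, 0.72)  len=1.3317
  (v5,v9,v6) [+--] → (-0.0539426, 1.7944, 0.72)–(0.583015, 1.7944, 0.476706)  len=0.6818
  (v6,v10,v7) [--+] → (0.310443, 1.7944, -0.580812)–(0.583015, 1.7944, -0.476706)  len=0.2918
  (v7,v10,v11) [+--] → (0.310443, 1.7944, -0.580812)–(-0.0539426, 1.7944, -0.72)  len=0.3901
  (v7,v11,v4) [+-+] → (-0.0539426, 1.7944, -0.72)–(-0.754838, 1.7944, -0.45224)  len=0.7503
  (v4,v11,v8) [+--] → (-0.754838, 1.7944, -0.45224)–(-1.93883, 1.7944, 0)  len=1.2674

Chained into 1 loop(s):
  loop 1: 14 segments, perimeter = 8.1237
Total perimeter = 8.124

loops=1 perimeter=8.124


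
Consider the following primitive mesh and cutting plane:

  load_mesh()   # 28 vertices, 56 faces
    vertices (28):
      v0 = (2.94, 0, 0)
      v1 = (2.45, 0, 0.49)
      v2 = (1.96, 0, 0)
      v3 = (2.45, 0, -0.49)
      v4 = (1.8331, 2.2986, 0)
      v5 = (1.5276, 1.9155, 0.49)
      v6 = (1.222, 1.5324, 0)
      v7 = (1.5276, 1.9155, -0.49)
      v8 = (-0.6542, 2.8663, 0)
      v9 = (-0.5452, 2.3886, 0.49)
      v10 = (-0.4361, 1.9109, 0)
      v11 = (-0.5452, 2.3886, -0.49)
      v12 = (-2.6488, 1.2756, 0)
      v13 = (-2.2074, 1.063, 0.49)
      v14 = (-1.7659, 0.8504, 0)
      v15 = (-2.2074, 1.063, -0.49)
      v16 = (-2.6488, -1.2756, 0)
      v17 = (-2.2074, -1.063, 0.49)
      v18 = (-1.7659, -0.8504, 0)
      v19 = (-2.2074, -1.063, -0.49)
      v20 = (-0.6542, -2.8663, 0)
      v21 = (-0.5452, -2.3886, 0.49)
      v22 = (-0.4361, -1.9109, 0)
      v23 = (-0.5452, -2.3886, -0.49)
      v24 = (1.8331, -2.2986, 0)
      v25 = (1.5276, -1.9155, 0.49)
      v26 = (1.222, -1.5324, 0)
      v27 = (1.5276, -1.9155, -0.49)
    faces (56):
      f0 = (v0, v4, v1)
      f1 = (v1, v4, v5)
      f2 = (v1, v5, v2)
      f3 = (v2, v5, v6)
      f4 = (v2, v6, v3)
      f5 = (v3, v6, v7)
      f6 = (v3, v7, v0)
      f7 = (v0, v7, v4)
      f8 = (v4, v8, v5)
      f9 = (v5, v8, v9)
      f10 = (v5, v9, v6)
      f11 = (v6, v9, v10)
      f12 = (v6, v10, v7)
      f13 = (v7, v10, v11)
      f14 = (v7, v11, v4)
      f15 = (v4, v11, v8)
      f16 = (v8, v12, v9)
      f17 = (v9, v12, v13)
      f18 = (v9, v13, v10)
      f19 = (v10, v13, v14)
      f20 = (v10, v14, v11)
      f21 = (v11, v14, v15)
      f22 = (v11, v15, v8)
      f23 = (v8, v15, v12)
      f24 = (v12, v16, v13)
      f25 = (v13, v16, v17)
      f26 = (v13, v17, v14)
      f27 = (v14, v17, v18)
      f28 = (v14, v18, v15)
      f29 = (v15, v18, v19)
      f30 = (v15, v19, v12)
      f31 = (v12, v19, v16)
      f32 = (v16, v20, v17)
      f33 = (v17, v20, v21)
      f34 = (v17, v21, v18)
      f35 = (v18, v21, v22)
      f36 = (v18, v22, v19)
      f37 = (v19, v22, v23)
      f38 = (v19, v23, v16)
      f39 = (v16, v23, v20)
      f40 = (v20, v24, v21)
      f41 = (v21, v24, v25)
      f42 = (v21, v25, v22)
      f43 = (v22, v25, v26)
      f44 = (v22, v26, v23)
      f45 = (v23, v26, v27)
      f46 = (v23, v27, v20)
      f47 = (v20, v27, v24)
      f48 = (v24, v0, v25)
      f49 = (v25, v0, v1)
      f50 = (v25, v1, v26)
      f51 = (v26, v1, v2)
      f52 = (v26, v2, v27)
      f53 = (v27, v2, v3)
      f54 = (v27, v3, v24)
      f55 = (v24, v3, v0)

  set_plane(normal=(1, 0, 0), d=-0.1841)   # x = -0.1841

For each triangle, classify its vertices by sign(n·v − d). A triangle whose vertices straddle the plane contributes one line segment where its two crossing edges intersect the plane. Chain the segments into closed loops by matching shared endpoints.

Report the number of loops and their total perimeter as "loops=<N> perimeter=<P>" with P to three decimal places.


Straddling triangles (16 of 56):
  (v4,v8,v5) [+-+] → (-0.1841, 2.759, 0)–(-0.1841, 2.66144, 0.105578)  len=0.1438
  (v5,v8,v9) [+--] → (-0.1841, 2.66144, 0.105578)–(-0.1841, 2.30618, 0.49)  len=0.5234
  (v5,v9,v6) [+-+] → (-0.1841, 2.30618, 0.49)–(-0.1841, 2.21365, 0.389876)  len=0.1363
  (v6,v9,v10) [+--] → (-0.1841, 2.21365, 0.389876)–(-0.1841, 1.85338, 0)  len=0.5308
  (v6,v10,v7) [+-+] → (-0.1841, 1.85338, 0)–(-0.1841, 1.91149, -0.0628813)  len=0.0856
  (v7,v10,v11) [+--] → (-0.1841, 1.91149, -0.0628813)–(-0.1841, 2.30618, -0.49)  len=0.5816
  (v7,v11,v4) [+-+] → (-0.1841, 2.30618, -0.49)–(-0.1841, 2.37494, -0.415603)  len=0.1013
  (v4,v11,v8) [+--] → (-0.1841, 2.37494, -0.415603)–(-0.1841, 2.759, 0)  len=0.5659
  (v20,v24,v21) [-+-] → (-0.1841, -2.759, 0)–(-0.1841, -2.37494, 0.415603)  len=0.5659
  (v21,v24,v25) [-++] → (-0.1841, -2.37494, 0.415603)–(-0.1841, -2.30618, 0.49)  len=0.1013
  (v21,v25,v22) [-+-] → (-0.1841, -2.30618, 0.49)–(-0.1841, -1.91149, 0.0628813)  len=0.5816
  (v22,v25,v26) [-++] → (-0.1841, -1.91149, 0.0628813)–(-0.1841, -1.85338, 0)  len=0.0856
  (v22,v26,v23) [-+-] → (-0.1841, -1.85338, 0)–(-0.1841, -2.21365, -0.389876)  len=0.5308
  (v23,v26,v27) [-++] → (-0.1841, -2.21365, -0.389876)–(-0.1841, -2.30618, -0.49)  len=0.1363
  (v23,v27,v20) [-+-] → (-0.1841, -2.30618, -0.49)–(-0.1841, -2.66144, -0.105578)  len=0.5234
  (v20,v27,v24) [-++] → (-0.1841, -2.66144, -0.105578)–(-0.1841, -2.759, 0)  len=0.1438

Chained into 2 loop(s):
  loop 1: 8 segments, perimeter = 2.6688
  loop 2: 8 segments, perimeter = 2.6688
Total perimeter = 5.338

loops=2 perimeter=5.338


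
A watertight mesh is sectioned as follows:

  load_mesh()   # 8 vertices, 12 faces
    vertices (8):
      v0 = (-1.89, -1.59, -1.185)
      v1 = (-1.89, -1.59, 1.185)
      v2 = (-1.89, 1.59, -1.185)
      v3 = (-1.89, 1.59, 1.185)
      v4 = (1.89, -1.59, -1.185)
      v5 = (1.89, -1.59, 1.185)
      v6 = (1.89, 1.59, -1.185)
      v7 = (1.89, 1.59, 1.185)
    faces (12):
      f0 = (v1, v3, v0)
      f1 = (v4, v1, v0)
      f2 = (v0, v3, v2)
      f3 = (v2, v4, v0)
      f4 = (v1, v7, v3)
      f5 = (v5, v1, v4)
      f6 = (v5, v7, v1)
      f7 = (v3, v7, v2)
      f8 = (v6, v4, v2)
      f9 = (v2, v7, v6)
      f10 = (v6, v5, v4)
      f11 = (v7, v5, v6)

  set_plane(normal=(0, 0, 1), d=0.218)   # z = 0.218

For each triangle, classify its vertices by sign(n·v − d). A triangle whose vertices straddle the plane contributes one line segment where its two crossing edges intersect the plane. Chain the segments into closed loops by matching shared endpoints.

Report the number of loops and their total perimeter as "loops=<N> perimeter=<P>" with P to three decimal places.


Straddling triangles (8 of 12):
  (v1,v3,v0) [++-] → (-1.89, 0.292506, 0.218)–(-1.89, -1.59, 0.218)  len=1.8825
  (v4,v1,v0) [-+-] → (-0.347696, -1.59, 0.218)–(-1.89, -1.59, 0.218)  len=1.5423
  (v0,v3,v2) [-+-] → (-1.89, 0.292506, 0.218)–(-1.89, 1.59, 0.218)  len=1.2975
  (v5,v1,v4) [++-] → (-0.347696, -1.59, 0.218)–(1.89, -1.59, 0.218)  len=2.2377
  (v3,v7,v2) [++-] → (0.347696, 1.59, 0.218)–(-1.89, 1.59, 0.218)  len=2.2377
  (v2,v7,v6) [-+-] → (0.347696, 1.59, 0.218)–(1.89, 1.59, 0.218)  len=1.5423
  (v6,v5,v4) [-+-] → (1.89, -0.292506, 0.218)–(1.89, -1.59, 0.218)  len=1.2975
  (v7,v5,v6) [++-] → (1.89, -0.292506, 0.218)–(1.89, 1.59, 0.218)  len=1.8825

Chained into 1 loop(s):
  loop 1: 8 segments, perimeter = 13.9200
Total perimeter = 13.920

loops=1 perimeter=13.920


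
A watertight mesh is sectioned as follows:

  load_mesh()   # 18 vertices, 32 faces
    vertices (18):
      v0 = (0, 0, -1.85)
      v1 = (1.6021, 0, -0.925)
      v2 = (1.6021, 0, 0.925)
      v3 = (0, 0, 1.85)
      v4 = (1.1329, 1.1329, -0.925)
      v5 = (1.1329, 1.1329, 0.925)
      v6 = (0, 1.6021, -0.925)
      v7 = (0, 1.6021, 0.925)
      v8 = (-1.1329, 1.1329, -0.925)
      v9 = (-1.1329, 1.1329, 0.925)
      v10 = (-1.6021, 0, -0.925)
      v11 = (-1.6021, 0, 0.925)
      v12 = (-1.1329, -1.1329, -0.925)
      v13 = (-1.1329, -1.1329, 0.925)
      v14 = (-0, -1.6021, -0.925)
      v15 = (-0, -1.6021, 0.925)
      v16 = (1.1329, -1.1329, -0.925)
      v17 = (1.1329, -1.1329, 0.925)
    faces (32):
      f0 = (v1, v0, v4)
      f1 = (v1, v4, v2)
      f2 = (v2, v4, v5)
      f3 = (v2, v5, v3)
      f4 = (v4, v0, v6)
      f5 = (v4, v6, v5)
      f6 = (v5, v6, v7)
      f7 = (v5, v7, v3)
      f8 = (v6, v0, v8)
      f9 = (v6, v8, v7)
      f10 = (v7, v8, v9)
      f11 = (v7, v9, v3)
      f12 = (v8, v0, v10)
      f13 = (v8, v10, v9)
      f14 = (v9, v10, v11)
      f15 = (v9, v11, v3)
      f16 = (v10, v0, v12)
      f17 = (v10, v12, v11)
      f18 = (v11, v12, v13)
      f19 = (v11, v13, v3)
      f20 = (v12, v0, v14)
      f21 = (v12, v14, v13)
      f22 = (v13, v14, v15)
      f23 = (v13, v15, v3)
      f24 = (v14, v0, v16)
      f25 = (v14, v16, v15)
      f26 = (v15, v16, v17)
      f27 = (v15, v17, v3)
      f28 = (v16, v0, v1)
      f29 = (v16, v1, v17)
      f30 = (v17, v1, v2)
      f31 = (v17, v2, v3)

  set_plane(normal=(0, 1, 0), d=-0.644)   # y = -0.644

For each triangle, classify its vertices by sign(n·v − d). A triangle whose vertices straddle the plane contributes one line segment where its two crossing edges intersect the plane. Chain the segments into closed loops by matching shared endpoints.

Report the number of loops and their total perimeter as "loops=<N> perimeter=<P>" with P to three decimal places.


Straddling triangles (12 of 32):
  (v10,v0,v12) [++-] → (-0.644, -0.644, -1.32418)–(-1.33538, -0.644, -0.925)  len=0.7983
  (v10,v12,v11) [+-+] → (-1.33538, -0.644, -0.925)–(-1.33538, -0.644, -0.126637)  len=0.7984
  (v11,v12,v13) [+--] → (-1.33538, -0.644, -0.126637)–(-1.33538, -0.644, 0.925)  len=1.0516
  (v11,v13,v3) [+-+] → (-1.33538, -0.644, 0.925)–(-0.644, -0.644, 1.32418)  len=0.7983
  (v12,v0,v14) [-+-] → (-0.644, -0.644, -1.32418)–(0, -0.644, -1.47818)  len=0.6622
  (v13,v15,v3) [--+] → (0, -0.644, 1.47818)–(-0.644, -0.644, 1.32418)  len=0.6622
  (v14,v0,v16) [-+-] → (0, -0.644, -1.47818)–(0.644, -0.644, -1.32418)  len=0.6622
  (v15,v17,v3) [--+] → (0.644, -0.644, 1.32418)–(0, -0.644, 1.47818)  len=0.6622
  (v16,v0,v1) [-++] → (0.644, -0.644, -1.32418)–(1.33538, -0.644, -0.925)  len=0.7983
  (v16,v1,v17) [-+-] → (1.33538, -0.644, -0.925)–(1.33538, -0.644, 0.126637)  len=1.0516
  (v17,v1,v2) [-++] → (1.33538, -0.644, 0.126637)–(1.33538, -0.644, 0.925)  len=0.7984
  (v17,v2,v3) [-++] → (1.33538, -0.644, 0.925)–(0.644, -0.644, 1.32418)  len=0.7983

Chained into 1 loop(s):
  loop 1: 12 segments, perimeter = 9.5420
Total perimeter = 9.542

loops=1 perimeter=9.542


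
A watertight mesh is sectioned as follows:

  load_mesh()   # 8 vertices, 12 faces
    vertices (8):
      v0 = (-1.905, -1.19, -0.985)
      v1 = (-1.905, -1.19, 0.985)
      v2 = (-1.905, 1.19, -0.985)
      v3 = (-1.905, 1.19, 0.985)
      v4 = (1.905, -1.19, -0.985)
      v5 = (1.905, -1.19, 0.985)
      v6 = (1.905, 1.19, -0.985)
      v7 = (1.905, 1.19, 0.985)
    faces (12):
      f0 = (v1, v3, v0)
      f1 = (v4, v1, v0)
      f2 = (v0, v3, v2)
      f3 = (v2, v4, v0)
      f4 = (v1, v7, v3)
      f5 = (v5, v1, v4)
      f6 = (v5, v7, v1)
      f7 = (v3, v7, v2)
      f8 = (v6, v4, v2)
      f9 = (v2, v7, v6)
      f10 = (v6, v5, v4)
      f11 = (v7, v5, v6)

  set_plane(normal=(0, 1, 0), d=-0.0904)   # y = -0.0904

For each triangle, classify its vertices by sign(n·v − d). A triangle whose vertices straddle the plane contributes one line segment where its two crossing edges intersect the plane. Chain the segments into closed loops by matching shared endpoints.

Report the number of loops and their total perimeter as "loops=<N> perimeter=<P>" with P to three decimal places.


Straddling triangles (8 of 12):
  (v1,v3,v0) [-+-] → (-1.905, -0.0904, 0.985)–(-1.905, -0.0904, -0.0748269)  len=1.0598
  (v0,v3,v2) [-++] → (-1.905, -0.0904, -0.0748269)–(-1.905, -0.0904, -0.985)  len=0.9102
  (v2,v4,v0) [+--] → (0.144716, -0.0904, -0.985)–(-1.905, -0.0904, -0.985)  len=2.0497
  (v1,v7,v3) [-++] → (-0.144716, -0.0904, 0.985)–(-1.905, -0.0904, 0.985)  len=1.7603
  (v5,v7,v1) [-+-] → (1.905, -0.0904, 0.985)–(-0.144716, -0.0904, 0.985)  len=2.0497
  (v6,v4,v2) [+-+] → (1.905, -0.0904, -0.985)–(0.144716, -0.0904, -0.985)  len=1.7603
  (v6,v5,v4) [+--] → (1.905, -0.0904, 0.0748269)–(1.905, -0.0904, -0.985)  len=1.0598
  (v7,v5,v6) [+-+] → (1.905, -0.0904, 0.985)–(1.905, -0.0904, 0.0748269)  len=0.9102

Chained into 1 loop(s):
  loop 1: 8 segments, perimeter = 11.5600
Total perimeter = 11.560

loops=1 perimeter=11.560


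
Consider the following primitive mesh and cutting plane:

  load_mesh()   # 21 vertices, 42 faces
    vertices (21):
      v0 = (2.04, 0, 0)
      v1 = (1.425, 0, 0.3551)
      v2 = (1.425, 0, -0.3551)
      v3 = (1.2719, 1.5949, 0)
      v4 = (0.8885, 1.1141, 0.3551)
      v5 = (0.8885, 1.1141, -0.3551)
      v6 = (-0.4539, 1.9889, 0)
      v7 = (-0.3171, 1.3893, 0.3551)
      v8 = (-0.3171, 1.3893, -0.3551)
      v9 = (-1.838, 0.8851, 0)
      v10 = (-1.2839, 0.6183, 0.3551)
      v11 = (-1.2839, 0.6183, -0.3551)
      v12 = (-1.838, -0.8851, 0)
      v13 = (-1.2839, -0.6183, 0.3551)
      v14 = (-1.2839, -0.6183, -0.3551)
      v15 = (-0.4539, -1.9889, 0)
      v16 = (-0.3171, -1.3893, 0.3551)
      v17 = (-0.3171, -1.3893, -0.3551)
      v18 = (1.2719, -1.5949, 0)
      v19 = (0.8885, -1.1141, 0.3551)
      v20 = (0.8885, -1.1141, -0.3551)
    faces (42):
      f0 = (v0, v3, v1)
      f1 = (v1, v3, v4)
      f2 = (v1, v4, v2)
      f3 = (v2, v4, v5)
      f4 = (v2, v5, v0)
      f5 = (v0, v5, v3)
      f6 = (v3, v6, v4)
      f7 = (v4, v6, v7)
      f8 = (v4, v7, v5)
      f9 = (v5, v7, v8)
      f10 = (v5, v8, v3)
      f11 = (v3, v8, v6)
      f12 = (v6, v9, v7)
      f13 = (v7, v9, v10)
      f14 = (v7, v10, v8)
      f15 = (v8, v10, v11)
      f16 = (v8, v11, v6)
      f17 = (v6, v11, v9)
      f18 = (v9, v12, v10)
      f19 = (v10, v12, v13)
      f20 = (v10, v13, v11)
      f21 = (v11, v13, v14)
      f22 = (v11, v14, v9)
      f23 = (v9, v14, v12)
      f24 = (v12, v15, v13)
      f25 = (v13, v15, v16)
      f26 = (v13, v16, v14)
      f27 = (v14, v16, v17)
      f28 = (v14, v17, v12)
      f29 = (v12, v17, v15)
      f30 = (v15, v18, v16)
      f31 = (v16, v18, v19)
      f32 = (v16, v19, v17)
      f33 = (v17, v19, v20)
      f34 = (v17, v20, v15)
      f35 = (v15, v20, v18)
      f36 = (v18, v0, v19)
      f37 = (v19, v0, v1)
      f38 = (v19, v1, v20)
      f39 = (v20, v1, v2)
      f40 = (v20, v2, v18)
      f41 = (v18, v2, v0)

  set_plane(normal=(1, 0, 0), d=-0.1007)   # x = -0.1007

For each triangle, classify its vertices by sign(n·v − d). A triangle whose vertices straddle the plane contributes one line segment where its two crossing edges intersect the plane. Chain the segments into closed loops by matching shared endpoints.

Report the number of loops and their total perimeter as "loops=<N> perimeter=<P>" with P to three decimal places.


Straddling triangles (12 of 42):
  (v3,v6,v4) [+-+] → (-0.1007, 1.90826, 0)–(-0.1007, 1.75873, 0.0934307)  len=0.1763
  (v4,v6,v7) [+--] → (-0.1007, 1.75873, 0.0934307)–(-0.1007, 1.3399, 0.3551)  len=0.4938
  (v4,v7,v5) [+-+] → (-0.1007, 1.3399, 0.3551)–(-0.1007, 1.3399, 0.227622)  len=0.1275
  (v5,v7,v8) [+--] → (-0.1007, 1.3399, 0.227622)–(-0.1007, 1.3399, -0.3551)  len=0.5827
  (v5,v8,v3) [+-+] → (-0.1007, 1.3399, -0.3551)–(-0.1007, 1.4173, -0.30674)  len=0.0913
  (v3,v8,v6) [+--] → (-0.1007, 1.4173, -0.30674)–(-0.1007, 1.90826, 0)  len=0.5789
  (v15,v18,v16) [-+-] → (-0.1007, -1.90826, 0)–(-0.1007, -1.4173, 0.30674)  len=0.5789
  (v16,v18,v19) [-++] → (-0.1007, -1.4173, 0.30674)–(-0.1007, -1.3399, 0.3551)  len=0.0913
  (v16,v19,v17) [-+-] → (-0.1007, -1.3399, 0.3551)–(-0.1007, -1.3399, -0.227622)  len=0.5827
  (v17,v19,v20) [-++] → (-0.1007, -1.3399, -0.227622)–(-0.1007, -1.3399, -0.3551)  len=0.1275
  (v17,v20,v15) [-+-] → (-0.1007, -1.3399, -0.3551)–(-0.1007, -1.75873, -0.0934307)  len=0.4938
  (v15,v20,v18) [-++] → (-0.1007, -1.75873, -0.0934307)–(-0.1007, -1.90826, 0)  len=0.1763

Chained into 2 loop(s):
  loop 1: 6 segments, perimeter = 2.0505
  loop 2: 6 segments, perimeter = 2.0505
Total perimeter = 4.101

loops=2 perimeter=4.101
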